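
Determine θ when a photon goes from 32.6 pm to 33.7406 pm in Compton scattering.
58.00°

First find the wavelength shift:
Δλ = λ' - λ = 33.7406 - 32.6 = 1.1406 pm

Using Δλ = λ_C(1 - cos θ), with λ_C = h/(m_e·c) ≈ 2.42631024 pm:
cos θ = 1 - Δλ/λ_C
cos θ = 1 - 1.1406/2.42631024
cos θ = 0.529903

θ = arccos(0.529903)
θ = 58.00°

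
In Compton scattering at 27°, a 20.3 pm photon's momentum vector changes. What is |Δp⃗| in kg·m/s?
1.5147e-23 kg·m/s

Photon momentum magnitude is p = h/λ.

Initial momentum:
p₀ = h/λ = 6.6261e-34/2.0300e-11 = 3.2641e-23 kg·m/s

After scattering:
λ' = λ + Δλ = 20.3 + 0.2645 = 20.5645 pm
p' = h/λ' = 6.6261e-34/2.0564e-11 = 3.2221e-23 kg·m/s

Momentum is a vector; the scattered photon's direction makes angle θ = 27° with the incident direction. The magnitude of the vector change Δp⃗ = p⃗₀ − p⃗' is found from the law of cosines:
|Δp⃗|² = p₀² + p'² − 2p₀p'cos θ
|Δp⃗|² = (3.2641e-23)² + (3.2221e-23)² − 2·3.2641e-23·3.2221e-23·cos(27°)
|Δp⃗| = 1.5147e-23 kg·m/s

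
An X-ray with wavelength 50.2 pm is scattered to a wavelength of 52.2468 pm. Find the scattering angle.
81.00°

First find the wavelength shift:
Δλ = λ' - λ = 52.2468 - 50.2 = 2.0468 pm

Using Δλ = λ_C(1 - cos θ), with λ_C = h/(m_e·c) ≈ 2.42631024 pm:
cos θ = 1 - Δλ/λ_C
cos θ = 1 - 2.0468/2.42631024
cos θ = 0.156415

θ = arccos(0.156415)
θ = 81.00°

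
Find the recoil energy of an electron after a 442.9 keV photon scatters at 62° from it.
139.5079 keV

By energy conservation: K_e = E_initial - E_final

First find the scattered photon energy:
Initial wavelength: λ = hc/E = 2.7994 pm
Compton shift: Δλ = λ_C(1 - cos(62°)) = 1.2872 pm
Final wavelength: λ' = 2.7994 + 1.2872 = 4.0866 pm
Final photon energy: E' = hc/λ' = 303.3921 keV

Electron kinetic energy:
K_e = E - E' = 442.9000 - 303.3921 = 139.5079 keV

(Intermediate values are shown rounded; full precision is carried through to the final answer.)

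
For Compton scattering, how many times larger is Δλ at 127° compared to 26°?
127° produces the larger shift by a factor of 15.827

Calculate both shifts using Δλ = λ_C(1 - cos θ):

For θ₁ = 26°:
Δλ₁ = 2.4263 × (1 - cos(26°))
Δλ₁ = 2.4263 × 0.1012
Δλ₁ = 0.2456 pm

For θ₂ = 127°:
Δλ₂ = 2.4263 × (1 - cos(127°))
Δλ₂ = 2.4263 × 1.6018
Δλ₂ = 3.8865 pm

The 127° angle produces the larger shift.
Ratio: 3.8865/0.2456 = 15.827

(Intermediate values are shown rounded; full precision is carried through to the final answer.)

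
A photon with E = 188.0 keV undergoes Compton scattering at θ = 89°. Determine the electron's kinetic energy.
49.9156 keV

By energy conservation: K_e = E_initial - E_final

First find the scattered photon energy:
Initial wavelength: λ = hc/E = 6.5949 pm
Compton shift: Δλ = λ_C(1 - cos(89°)) = 2.3840 pm
Final wavelength: λ' = 6.5949 + 2.3840 = 8.9789 pm
Final photon energy: E' = hc/λ' = 138.0844 keV

Electron kinetic energy:
K_e = E - E' = 188.0000 - 138.0844 = 49.9156 keV

(Intermediate values are shown rounded; full precision is carried through to the final answer.)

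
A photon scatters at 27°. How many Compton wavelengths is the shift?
0.1090 λ_C

The Compton shift formula is:
Δλ = λ_C(1 - cos θ)

Dividing both sides by λ_C:
Δλ/λ_C = 1 - cos θ

For θ = 27°:
Δλ/λ_C = 1 - cos(27°)
Δλ/λ_C = 1 - 0.8910
Δλ/λ_C = 0.1090

This means the shift is 0.1090 × λ_C = 0.2645 pm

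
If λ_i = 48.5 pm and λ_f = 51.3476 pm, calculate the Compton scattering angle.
100.00°

First find the wavelength shift:
Δλ = λ' - λ = 51.3476 - 48.5 = 2.8476 pm

Using Δλ = λ_C(1 - cos θ), with λ_C = h/(m_e·c) ≈ 2.42631024 pm:
cos θ = 1 - Δλ/λ_C
cos θ = 1 - 2.8476/2.42631024
cos θ = -0.173634

θ = arccos(-0.173634)
θ = 100.00°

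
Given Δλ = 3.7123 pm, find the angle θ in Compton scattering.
122.01°

From the Compton formula Δλ = λ_C(1 - cos θ), we can solve for θ:

cos θ = 1 - Δλ/λ_C

Given:
- Δλ = 3.7123 pm
- λ_C = h/(m_e·c) ≈ 2.42631024 pm

cos θ = 1 - 3.7123/2.42631024
cos θ = 1 - 1.530019
cos θ = -0.530019

θ = arccos(-0.530019)
θ = 122.01°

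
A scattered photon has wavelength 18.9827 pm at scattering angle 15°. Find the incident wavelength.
18.9000 pm

From λ' = λ + Δλ, we have λ = λ' - Δλ

First calculate the Compton shift:
Δλ = λ_C(1 - cos θ)
Δλ = 2.4263 × (1 - cos(15°))
Δλ = 2.4263 × 0.0341
Δλ = 0.0827 pm

Initial wavelength:
λ = λ' - Δλ
λ = 18.9827 - 0.0827
λ = 18.9000 pm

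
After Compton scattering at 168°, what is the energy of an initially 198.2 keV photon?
112.1510 keV

First convert energy to wavelength:
λ = hc/E, with hc ≈ 1239.842 keV·pm (i.e. 1239.842 eV·nm)

For E = 198.2 keV = 198200 eV:
λ = 1239.842 keV·pm / 198.2 keV
λ = 6.2555 pm

Calculate the Compton shift:
Δλ = λ_C(1 - cos(168°)) = 2.4263 × 1.9781
Δλ = 4.7996 pm

Final wavelength:
λ' = 6.2555 + 4.7996 = 11.0551 pm

Final energy:
E' = hc/λ' = 1239.842 / 11.0551 = 112.1510 keV

(Intermediate values are shown rounded; full precision is carried through to the final answer.)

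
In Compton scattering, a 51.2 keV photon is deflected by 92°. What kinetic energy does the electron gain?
4.8103 keV

By energy conservation: K_e = E_initial - E_final

First find the scattered photon energy:
Initial wavelength: λ = hc/E = 24.2157 pm
Compton shift: Δλ = λ_C(1 - cos(92°)) = 2.5110 pm
Final wavelength: λ' = 24.2157 + 2.5110 = 26.7267 pm
Final photon energy: E' = hc/λ' = 46.3897 keV

Electron kinetic energy:
K_e = E - E' = 51.2000 - 46.3897 = 4.8103 keV

(Intermediate values are shown rounded; full precision is carried through to the final answer.)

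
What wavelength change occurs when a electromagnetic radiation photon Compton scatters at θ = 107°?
3.1357 pm

Using the Compton scattering formula:
Δλ = λ_C(1 - cos θ)

where λ_C = h/(m_e·c) ≈ 2.4263 pm is the Compton wavelength of an electron.

For θ = 107°:
cos(107°) = -0.2924
1 - cos(107°) = 1.2924

Δλ = 2.4263 × 1.2924
Δλ = 3.1357 pm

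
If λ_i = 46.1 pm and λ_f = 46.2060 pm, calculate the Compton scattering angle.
17.00°

First find the wavelength shift:
Δλ = λ' - λ = 46.2060 - 46.1 = 0.1060 pm

Using Δλ = λ_C(1 - cos θ), with λ_C = h/(m_e·c) ≈ 2.42631024 pm:
cos θ = 1 - Δλ/λ_C
cos θ = 1 - 0.1060/2.42631024
cos θ = 0.956312

θ = arccos(0.956312)
θ = 17.00°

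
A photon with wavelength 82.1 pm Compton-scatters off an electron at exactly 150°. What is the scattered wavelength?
86.6276 pm

Using the Compton formula: λ' = λ + λ_C(1 − cos θ)

For θ = 150°, cos θ = -√3/2 (exact) ≈ -0.8660, so:
1 − cos 150° = 1 − (-√3/2) ≈ 1.8660

Δλ = λ_C × 1.8660 = 2.4263 × 1.8660 = 4.5276 pm

λ' = 82.1 + 4.5276 = 86.6276 pm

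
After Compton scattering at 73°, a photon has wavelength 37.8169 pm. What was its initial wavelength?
36.1000 pm

From λ' = λ + Δλ, we have λ = λ' - Δλ

First calculate the Compton shift:
Δλ = λ_C(1 - cos θ)
Δλ = 2.4263 × (1 - cos(73°))
Δλ = 2.4263 × 0.7076
Δλ = 1.7169 pm

Initial wavelength:
λ = λ' - Δλ
λ = 37.8169 - 1.7169
λ = 36.1000 pm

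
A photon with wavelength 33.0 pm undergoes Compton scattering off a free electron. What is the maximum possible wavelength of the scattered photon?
37.8526 pm (at θ = 180°)

The Compton shift is Δλ = λ_C(1 − cos θ).

Since cos θ ranges from −1 to 1, the factor (1 − cos θ) ranges from 0 to 2; the maximum shift occurs at θ = 180° (backscattering):
Δλ_max = 2λ_C = 2 × 2.4263 pm = 4.8526 pm

Maximum scattered wavelength:
λ'_max = λ₀ + Δλ_max = 33.0 + 4.8526 = 37.8526 pm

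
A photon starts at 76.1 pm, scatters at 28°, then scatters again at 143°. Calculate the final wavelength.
80.7481 pm

Apply Compton shift twice:

First scattering at θ₁ = 28°:
Δλ₁ = λ_C(1 - cos(28°))
Δλ₁ = 2.4263 × 0.1171
Δλ₁ = 0.2840 pm

After first scattering:
λ₁ = 76.1 + 0.2840 = 76.3840 pm

Second scattering at θ₂ = 143°:
Δλ₂ = λ_C(1 - cos(143°))
Δλ₂ = 2.4263 × 1.7986
Δλ₂ = 4.3640 pm

Final wavelength:
λ₂ = 76.3840 + 4.3640 = 80.7481 pm

Total shift: Δλ_total = 0.2840 + 4.3640 = 4.6481 pm

(Intermediate values are shown rounded; full precision is carried through to the final answer.)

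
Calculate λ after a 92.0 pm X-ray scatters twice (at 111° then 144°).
99.6851 pm

Apply Compton shift twice:

First scattering at θ₁ = 111°:
Δλ₁ = λ_C(1 - cos(111°))
Δλ₁ = 2.4263 × 1.3584
Δλ₁ = 3.2958 pm

After first scattering:
λ₁ = 92.0 + 3.2958 = 95.2958 pm

Second scattering at θ₂ = 144°:
Δλ₂ = λ_C(1 - cos(144°))
Δλ₂ = 2.4263 × 1.8090
Δλ₂ = 4.3892 pm

Final wavelength:
λ₂ = 95.2958 + 4.3892 = 99.6851 pm

Total shift: Δλ_total = 3.2958 + 4.3892 = 7.6851 pm

(Intermediate values are shown rounded; full precision is carried through to the final answer.)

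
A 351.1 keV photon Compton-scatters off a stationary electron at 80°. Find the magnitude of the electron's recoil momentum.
2.0429e-22 kg·m/s

The electron is initially at rest, so by conservation of momentum:
p⃗_e = p⃗₀ − p⃗'  (incident photon momentum minus scattered photon momentum)

Photon momentum magnitudes (p = h/λ = E/c):
λ₀ = hc/E₀ = 3.5313 pm → p₀ = h/λ₀ = 1.8764e-22 kg·m/s
Δλ = λ_C(1 − cos 80°) = 2.0050 pm
λ' = 5.5363 pm → p' = h/λ' = 1.1968e-22 kg·m/s

The scattered photon makes angle θ = 80° with the incident direction, so by the law of cosines:
|p⃗_e|² = p₀² + p'² − 2p₀p'cos θ
|p⃗_e|² = (1.8764e-22)² + (1.1968e-22)² − 2·1.8764e-22·1.1968e-22·cos(80°)
|p⃗_e| = 2.0429e-22 kg·m/s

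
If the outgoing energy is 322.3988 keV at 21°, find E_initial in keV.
336.4999 keV

Convert final energy to wavelength (hc ≈ 1239.842 keV·pm):
λ' = hc/E' = 1239.842 / 322.3988 = 3.8457 pm

Calculate the Compton shift:
Δλ = λ_C(1 - cos(21°))
Δλ = 2.4263 × (1 - cos(21°))
Δλ = 0.1612 pm

Initial wavelength:
λ = λ' - Δλ = 3.8457 - 0.1612 = 3.6845 pm

Initial energy:
E = hc/λ = 1239.842 / 3.6845 = 336.4999 keV

(Intermediate values are shown rounded; full precision is carried through to the final answer.)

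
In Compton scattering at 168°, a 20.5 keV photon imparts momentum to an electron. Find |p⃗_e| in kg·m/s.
2.0991e-23 kg·m/s

The electron is initially at rest, so by conservation of momentum:
p⃗_e = p⃗₀ − p⃗'  (incident photon momentum minus scattered photon momentum)

Photon momentum magnitudes (p = h/λ = E/c):
λ₀ = hc/E₀ = 60.4801 pm → p₀ = h/λ₀ = 1.0956e-23 kg·m/s
Δλ = λ_C(1 − cos 168°) = 4.7996 pm
λ' = 65.2797 pm → p' = h/λ' = 1.0150e-23 kg·m/s

The scattered photon makes angle θ = 168° with the incident direction, so by the law of cosines:
|p⃗_e|² = p₀² + p'² − 2p₀p'cos θ
|p⃗_e|² = (1.0956e-23)² + (1.0150e-23)² − 2·1.0956e-23·1.0150e-23·cos(168°)
|p⃗_e| = 2.0991e-23 kg·m/s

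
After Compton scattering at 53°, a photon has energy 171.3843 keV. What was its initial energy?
197.8000 keV

Convert final energy to wavelength (hc ≈ 1239.842 keV·pm):
λ' = hc/E' = 1239.842 / 171.3843 = 7.2343 pm

Calculate the Compton shift:
Δλ = λ_C(1 - cos(53°))
Δλ = 2.4263 × (1 - cos(53°))
Δλ = 0.9661 pm

Initial wavelength:
λ = λ' - Δλ = 7.2343 - 0.9661 = 6.2682 pm

Initial energy:
E = hc/λ = 1239.842 / 6.2682 = 197.8000 keV

(Intermediate values are shown rounded; full precision is carried through to the final answer.)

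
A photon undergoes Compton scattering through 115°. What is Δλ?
3.4517 pm

Using the Compton scattering formula:
Δλ = λ_C(1 - cos θ)

where λ_C = h/(m_e·c) ≈ 2.4263 pm is the Compton wavelength of an electron.

For θ = 115°:
cos(115°) = -0.4226
1 - cos(115°) = 1.4226

Δλ = 2.4263 × 1.4226
Δλ = 3.4517 pm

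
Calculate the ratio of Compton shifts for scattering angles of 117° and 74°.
117° produces the larger shift by a factor of 2.007

Calculate both shifts using Δλ = λ_C(1 - cos θ):

For θ₁ = 74°:
Δλ₁ = 2.4263 × (1 - cos(74°))
Δλ₁ = 2.4263 × 0.7244
Δλ₁ = 1.7575 pm

For θ₂ = 117°:
Δλ₂ = 2.4263 × (1 - cos(117°))
Δλ₂ = 2.4263 × 1.4540
Δλ₂ = 3.5278 pm

The 117° angle produces the larger shift.
Ratio: 3.5278/1.7575 = 2.007

(Intermediate values are shown rounded; full precision is carried through to the final answer.)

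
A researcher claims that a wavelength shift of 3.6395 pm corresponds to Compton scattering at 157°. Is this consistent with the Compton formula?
No, inconsistent

Calculate the expected shift for θ = 157°:

Δλ_expected = λ_C(1 - cos(157°))
Δλ_expected = 2.4263 × (1 - cos(157°))
Δλ_expected = 2.4263 × 1.9205
Δλ_expected = 4.6597 pm

Given shift: 3.6395 pm
Expected shift: 4.6597 pm
Difference: 1.0203 pm

The values do not match. The given shift corresponds to θ ≈ 120.0°, not 157°.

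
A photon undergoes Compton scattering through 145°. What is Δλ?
4.4138 pm

Using the Compton scattering formula:
Δλ = λ_C(1 - cos θ)

where λ_C = h/(m_e·c) ≈ 2.4263 pm is the Compton wavelength of an electron.

For θ = 145°:
cos(145°) = -0.8192
1 - cos(145°) = 1.8192

Δλ = 2.4263 × 1.8192
Δλ = 4.4138 pm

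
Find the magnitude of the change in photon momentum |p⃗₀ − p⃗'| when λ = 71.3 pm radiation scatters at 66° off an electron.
1.0024e-23 kg·m/s

Photon momentum magnitude is p = h/λ.

Initial momentum:
p₀ = h/λ = 6.6261e-34/7.1300e-11 = 9.2932e-24 kg·m/s

After scattering:
λ' = λ + Δλ = 71.3 + 1.4394 = 72.7394 pm
p' = h/λ' = 6.6261e-34/7.2739e-11 = 9.1093e-24 kg·m/s

Momentum is a vector; the scattered photon's direction makes angle θ = 66° with the incident direction. The magnitude of the vector change Δp⃗ = p⃗₀ − p⃗' is found from the law of cosines:
|Δp⃗|² = p₀² + p'² − 2p₀p'cos θ
|Δp⃗|² = (9.2932e-24)² + (9.1093e-24)² − 2·9.2932e-24·9.1093e-24·cos(66°)
|Δp⃗| = 1.0024e-23 kg·m/s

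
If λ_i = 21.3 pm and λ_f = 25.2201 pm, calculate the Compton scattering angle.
128.00°

First find the wavelength shift:
Δλ = λ' - λ = 25.2201 - 21.3 = 3.9201 pm

Using Δλ = λ_C(1 - cos θ), with λ_C = h/(m_e·c) ≈ 2.42631024 pm:
cos θ = 1 - Δλ/λ_C
cos θ = 1 - 3.9201/2.42631024
cos θ = -0.615663

θ = arccos(-0.615663)
θ = 128.00°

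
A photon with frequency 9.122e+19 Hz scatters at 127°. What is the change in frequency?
4.943e+19 Hz (decrease)

Convert frequency to wavelength (c = 299792458 m/s):
λ₀ = c/f₀ = 299792458/9.122e+19 = 3.2864773e-12 m = 3.2865 pm

Calculate Compton shift:
Δλ = λ_C(1 - cos(127°)) = 3.8865 pm

Final wavelength:
λ' = λ₀ + Δλ = 3.2865 + 3.8865 = 7.1730 pm

Final frequency:
f' = c/λ' = 299792458/7.1729775e-12 = 4.1794702e+19 Hz

Frequency shift (decrease):
Δf = f₀ - f' = 9.122e+19 - 4.1794702e+19 = 4.943e+19 Hz

(Intermediate values are shown rounded; full precision is carried through to the final answer.)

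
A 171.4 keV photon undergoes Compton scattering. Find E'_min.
102.5830 keV (at θ = 180°)

The scattered photon has minimum energy when its wavelength is maximum, i.e., when the Compton shift Δλ = λ_C(1 − cos θ) is maximum. This occurs at θ = 180° (backscattering), giving Δλ_max = 2λ_C = 4.8526 pm.

Initial wavelength: λ₀ = hc/E₀ = 7.2336 pm
Maximum final wavelength: λ'_max = λ₀ + 2λ_C = 7.2336 + 4.8526 = 12.0862 pm
Minimum final energy: E'_min = hc/λ'_max = 102.5830 keV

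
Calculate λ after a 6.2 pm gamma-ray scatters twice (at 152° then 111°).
14.0644 pm

Apply Compton shift twice:

First scattering at θ₁ = 152°:
Δλ₁ = λ_C(1 - cos(152°))
Δλ₁ = 2.4263 × 1.8829
Δλ₁ = 4.5686 pm

After first scattering:
λ₁ = 6.2 + 4.5686 = 10.7686 pm

Second scattering at θ₂ = 111°:
Δλ₂ = λ_C(1 - cos(111°))
Δλ₂ = 2.4263 × 1.3584
Δλ₂ = 3.2958 pm

Final wavelength:
λ₂ = 10.7686 + 3.2958 = 14.0644 pm

Total shift: Δλ_total = 4.5686 + 3.2958 = 7.8644 pm

(Intermediate values are shown rounded; full precision is carried through to the final answer.)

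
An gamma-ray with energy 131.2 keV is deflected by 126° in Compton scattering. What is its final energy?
93.2039 keV

First convert energy to wavelength:
λ = hc/E, with hc ≈ 1239.842 keV·pm (i.e. 1239.842 eV·nm)

For E = 131.2 keV = 131200 eV:
λ = 1239.842 keV·pm / 131.2 keV
λ = 9.4500 pm

Calculate the Compton shift:
Δλ = λ_C(1 - cos(126°)) = 2.4263 × 1.5878
Δλ = 3.8525 pm

Final wavelength:
λ' = 9.4500 + 3.8525 = 13.3025 pm

Final energy:
E' = hc/λ' = 1239.842 / 13.3025 = 93.2039 keV

(Intermediate values are shown rounded; full precision is carried through to the final answer.)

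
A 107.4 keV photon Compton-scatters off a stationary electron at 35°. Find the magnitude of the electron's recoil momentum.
3.3947e-23 kg·m/s

The electron is initially at rest, so by conservation of momentum:
p⃗_e = p⃗₀ − p⃗'  (incident photon momentum minus scattered photon momentum)

Photon momentum magnitudes (p = h/λ = E/c):
λ₀ = hc/E₀ = 11.5442 pm → p₀ = h/λ₀ = 5.7398e-23 kg·m/s
Δλ = λ_C(1 − cos 35°) = 0.4388 pm
λ' = 11.9829 pm → p' = h/λ' = 5.5296e-23 kg·m/s

The scattered photon makes angle θ = 35° with the incident direction, so by the law of cosines:
|p⃗_e|² = p₀² + p'² − 2p₀p'cos θ
|p⃗_e|² = (5.7398e-23)² + (5.5296e-23)² − 2·5.7398e-23·5.5296e-23·cos(35°)
|p⃗_e| = 3.3947e-23 kg·m/s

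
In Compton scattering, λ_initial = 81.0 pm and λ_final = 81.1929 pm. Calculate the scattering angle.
23.00°

First find the wavelength shift:
Δλ = λ' - λ = 81.1929 - 81.0 = 0.1929 pm

Using Δλ = λ_C(1 - cos θ), with λ_C = h/(m_e·c) ≈ 2.42631024 pm:
cos θ = 1 - Δλ/λ_C
cos θ = 1 - 0.1929/2.42631024
cos θ = 0.920497

θ = arccos(0.920497)
θ = 23.00°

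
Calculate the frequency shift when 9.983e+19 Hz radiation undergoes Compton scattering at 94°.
4.628e+19 Hz (decrease)

Convert frequency to wavelength (c = 299792458 m/s):
λ₀ = c/f₀ = 299792458/9.983e+19 = 3.0030297e-12 m = 3.0030 pm

Calculate Compton shift:
Δλ = λ_C(1 - cos(94°)) = 2.5956 pm

Final wavelength:
λ' = λ₀ + Δλ = 3.0030 + 2.5956 = 5.5986 pm

Final frequency:
f' = c/λ' = 299792458/5.5985908e-12 = 5.3547842e+19 Hz

Frequency shift (decrease):
Δf = f₀ - f' = 9.983e+19 - 5.3547842e+19 = 4.628e+19 Hz

(Intermediate values are shown rounded; full precision is carried through to the final answer.)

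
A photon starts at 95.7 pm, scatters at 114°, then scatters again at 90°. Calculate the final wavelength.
101.5395 pm

Apply Compton shift twice:

First scattering at θ₁ = 114°:
Δλ₁ = λ_C(1 - cos(114°))
Δλ₁ = 2.4263 × 1.4067
Δλ₁ = 3.4132 pm

After first scattering:
λ₁ = 95.7 + 3.4132 = 99.1132 pm

Second scattering at θ₂ = 90°:
Δλ₂ = λ_C(1 - cos(90°))
Δλ₂ = 2.4263 × 1.0000
Δλ₂ = 2.4263 pm

Final wavelength:
λ₂ = 99.1132 + 2.4263 = 101.5395 pm

Total shift: Δλ_total = 3.4132 + 2.4263 = 5.8395 pm

(Intermediate values are shown rounded; full precision is carried through to the final answer.)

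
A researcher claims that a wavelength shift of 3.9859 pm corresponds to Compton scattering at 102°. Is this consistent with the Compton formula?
No, inconsistent

Calculate the expected shift for θ = 102°:

Δλ_expected = λ_C(1 - cos(102°))
Δλ_expected = 2.4263 × (1 - cos(102°))
Δλ_expected = 2.4263 × 1.2079
Δλ_expected = 2.9308 pm

Given shift: 3.9859 pm
Expected shift: 2.9308 pm
Difference: 1.0551 pm

The values do not match. The given shift corresponds to θ ≈ 130.0°, not 102°.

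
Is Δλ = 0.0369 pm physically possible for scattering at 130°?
No, inconsistent

Calculate the expected shift for θ = 130°:

Δλ_expected = λ_C(1 - cos(130°))
Δλ_expected = 2.4263 × (1 - cos(130°))
Δλ_expected = 2.4263 × 1.6428
Δλ_expected = 3.9859 pm

Given shift: 0.0369 pm
Expected shift: 3.9859 pm
Difference: 3.9491 pm

The values do not match. The given shift corresponds to θ ≈ 10.0°, not 130°.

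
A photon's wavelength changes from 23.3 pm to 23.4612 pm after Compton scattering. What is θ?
21.00°

First find the wavelength shift:
Δλ = λ' - λ = 23.4612 - 23.3 = 0.1612 pm

Using Δλ = λ_C(1 - cos θ), with λ_C = h/(m_e·c) ≈ 2.42631024 pm:
cos θ = 1 - Δλ/λ_C
cos θ = 1 - 0.1612/2.42631024
cos θ = 0.933562

θ = arccos(0.933562)
θ = 21.00°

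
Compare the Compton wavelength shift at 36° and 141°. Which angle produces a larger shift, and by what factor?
141° produces the larger shift by a factor of 9.305

Calculate both shifts using Δλ = λ_C(1 - cos θ):

For θ₁ = 36°:
Δλ₁ = 2.4263 × (1 - cos(36°))
Δλ₁ = 2.4263 × 0.1910
Δλ₁ = 0.4634 pm

For θ₂ = 141°:
Δλ₂ = 2.4263 × (1 - cos(141°))
Δλ₂ = 2.4263 × 1.7771
Δλ₂ = 4.3119 pm

The 141° angle produces the larger shift.
Ratio: 4.3119/0.4634 = 9.305

(Intermediate values are shown rounded; full precision is carried through to the final answer.)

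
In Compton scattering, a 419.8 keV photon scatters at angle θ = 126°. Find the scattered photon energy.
182.1724 keV

First convert energy to wavelength:
λ = hc/E, with hc ≈ 1239.842 keV·pm (i.e. 1239.842 eV·nm)

For E = 419.8 keV = 419800 eV:
λ = 1239.842 keV·pm / 419.8 keV
λ = 2.9534 pm

Calculate the Compton shift:
Δλ = λ_C(1 - cos(126°)) = 2.4263 × 1.5878
Δλ = 3.8525 pm

Final wavelength:
λ' = 2.9534 + 3.8525 = 6.8059 pm

Final energy:
E' = hc/λ' = 1239.842 / 6.8059 = 182.1724 keV

(Intermediate values are shown rounded; full precision is carried through to the final answer.)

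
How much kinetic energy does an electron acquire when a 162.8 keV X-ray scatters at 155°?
61.5143 keV

By energy conservation: K_e = E_initial - E_final

First find the scattered photon energy:
Initial wavelength: λ = hc/E = 7.6157 pm
Compton shift: Δλ = λ_C(1 - cos(155°)) = 4.6253 pm
Final wavelength: λ' = 7.6157 + 4.6253 = 12.2410 pm
Final photon energy: E' = hc/λ' = 101.2857 keV

Electron kinetic energy:
K_e = E - E' = 162.8000 - 101.2857 = 61.5143 keV

(Intermediate values are shown rounded; full precision is carried through to the final answer.)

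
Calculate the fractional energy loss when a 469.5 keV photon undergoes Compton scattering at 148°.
0.6294 (or 62.94%)

Calculate initial and final photon energies:

Initial: E₀ = 469.5 keV → λ₀ = 2.6408 pm
Compton shift: Δλ = 4.4839 pm
Final wavelength: λ' = 7.1247 pm
Final energy: E' = 174.0200 keV

Fractional energy loss:
(E₀ - E')/E₀ = (469.5000 - 174.0200)/469.5000
= 295.4800/469.5000
= 0.6294
= 62.94%

(Intermediate values are shown rounded; full precision is carried through to the final answer.)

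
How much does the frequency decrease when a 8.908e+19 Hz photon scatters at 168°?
5.236e+19 Hz (decrease)

Convert frequency to wavelength (c = 299792458 m/s):
λ₀ = c/f₀ = 299792458/8.908e+19 = 3.3654295e-12 m = 3.3654 pm

Calculate Compton shift:
Δλ = λ_C(1 - cos(168°)) = 4.7996 pm

Final wavelength:
λ' = λ₀ + Δλ = 3.3654 + 4.7996 = 8.1650 pm

Final frequency:
f' = c/λ' = 299792458/8.1650292e-12 = 3.6716642e+19 Hz

Frequency shift (decrease):
Δf = f₀ - f' = 8.908e+19 - 3.6716642e+19 = 5.236e+19 Hz

(Intermediate values are shown rounded; full precision is carried through to the final answer.)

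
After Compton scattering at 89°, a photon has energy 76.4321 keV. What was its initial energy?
89.6000 keV

Convert final energy to wavelength (hc ≈ 1239.842 keV·pm):
λ' = hc/E' = 1239.842 / 76.4321 = 16.2215 pm

Calculate the Compton shift:
Δλ = λ_C(1 - cos(89°))
Δλ = 2.4263 × (1 - cos(89°))
Δλ = 2.3840 pm

Initial wavelength:
λ = λ' - Δλ = 16.2215 - 2.3840 = 13.8375 pm

Initial energy:
E = hc/λ = 1239.842 / 13.8375 = 89.6000 keV

(Intermediate values are shown rounded; full precision is carried through to the final answer.)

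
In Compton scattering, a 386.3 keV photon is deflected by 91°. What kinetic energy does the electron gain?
167.9482 keV

By energy conservation: K_e = E_initial - E_final

First find the scattered photon energy:
Initial wavelength: λ = hc/E = 3.2095 pm
Compton shift: Δλ = λ_C(1 - cos(91°)) = 2.4687 pm
Final wavelength: λ' = 3.2095 + 2.4687 = 5.6782 pm
Final photon energy: E' = hc/λ' = 218.3518 keV

Electron kinetic energy:
K_e = E - E' = 386.3000 - 218.3518 = 167.9482 keV

(Intermediate values are shown rounded; full precision is carried through to the final answer.)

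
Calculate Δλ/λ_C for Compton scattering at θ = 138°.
1.7431 λ_C

The Compton shift formula is:
Δλ = λ_C(1 - cos θ)

Dividing both sides by λ_C:
Δλ/λ_C = 1 - cos θ

For θ = 138°:
Δλ/λ_C = 1 - cos(138°)
Δλ/λ_C = 1 - -0.7431
Δλ/λ_C = 1.7431

This means the shift is 1.7431 × λ_C = 4.2294 pm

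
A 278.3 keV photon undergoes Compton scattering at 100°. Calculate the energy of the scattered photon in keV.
169.7788 keV

First convert energy to wavelength:
λ = hc/E, with hc ≈ 1239.842 keV·pm (i.e. 1239.842 eV·nm)

For E = 278.3 keV = 278300 eV:
λ = 1239.842 keV·pm / 278.3 keV
λ = 4.4551 pm

Calculate the Compton shift:
Δλ = λ_C(1 - cos(100°)) = 2.4263 × 1.1736
Δλ = 2.8476 pm

Final wavelength:
λ' = 4.4551 + 2.8476 = 7.3027 pm

Final energy:
E' = hc/λ' = 1239.842 / 7.3027 = 169.7788 keV

(Intermediate values are shown rounded; full precision is carried through to the final answer.)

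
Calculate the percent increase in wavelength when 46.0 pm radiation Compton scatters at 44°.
1.4804%

Calculate the Compton shift:
Δλ = λ_C(1 - cos(44°))
Δλ = 2.4263 × (1 - cos(44°))
Δλ = 2.4263 × 0.2807
Δλ = 0.6810 pm

Percentage change:
(Δλ/λ₀) × 100 = (0.6810/46.0) × 100
= 1.4804%

(Intermediate values are shown rounded; full precision is carried through to the final answer.)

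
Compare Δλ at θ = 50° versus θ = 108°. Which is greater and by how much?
108° produces the larger shift by a factor of 3.665

Calculate both shifts using Δλ = λ_C(1 - cos θ):

For θ₁ = 50°:
Δλ₁ = 2.4263 × (1 - cos(50°))
Δλ₁ = 2.4263 × 0.3572
Δλ₁ = 0.8667 pm

For θ₂ = 108°:
Δλ₂ = 2.4263 × (1 - cos(108°))
Δλ₂ = 2.4263 × 1.3090
Δλ₂ = 3.1761 pm

The 108° angle produces the larger shift.
Ratio: 3.1761/0.8667 = 3.665

(Intermediate values are shown rounded; full precision is carried through to the final answer.)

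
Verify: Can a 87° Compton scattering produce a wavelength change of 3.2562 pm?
No, inconsistent

Calculate the expected shift for θ = 87°:

Δλ_expected = λ_C(1 - cos(87°))
Δλ_expected = 2.4263 × (1 - cos(87°))
Δλ_expected = 2.4263 × 0.9477
Δλ_expected = 2.2993 pm

Given shift: 3.2562 pm
Expected shift: 2.2993 pm
Difference: 0.9568 pm

The values do not match. The given shift corresponds to θ ≈ 110.0°, not 87°.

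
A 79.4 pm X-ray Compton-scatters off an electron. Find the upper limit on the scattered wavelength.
84.2526 pm (at θ = 180°)

The Compton shift is Δλ = λ_C(1 − cos θ).

Since cos θ ranges from −1 to 1, the factor (1 − cos θ) ranges from 0 to 2; the maximum shift occurs at θ = 180° (backscattering):
Δλ_max = 2λ_C = 2 × 2.4263 pm = 4.8526 pm

Maximum scattered wavelength:
λ'_max = λ₀ + Δλ_max = 79.4 + 4.8526 = 84.2526 pm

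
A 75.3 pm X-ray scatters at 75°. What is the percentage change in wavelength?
2.3882%

Calculate the Compton shift:
Δλ = λ_C(1 - cos(75°))
Δλ = 2.4263 × (1 - cos(75°))
Δλ = 2.4263 × 0.7412
Δλ = 1.7983 pm

Percentage change:
(Δλ/λ₀) × 100 = (1.7983/75.3) × 100
= 2.3882%

(Intermediate values are shown rounded; full precision is carried through to the final answer.)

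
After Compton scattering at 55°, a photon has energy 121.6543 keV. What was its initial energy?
135.4000 keV

Convert final energy to wavelength (hc ≈ 1239.842 keV·pm):
λ' = hc/E' = 1239.842 / 121.6543 = 10.1915 pm

Calculate the Compton shift:
Δλ = λ_C(1 - cos(55°))
Δλ = 2.4263 × (1 - cos(55°))
Δλ = 1.0346 pm

Initial wavelength:
λ = λ' - Δλ = 10.1915 - 1.0346 = 9.1569 pm

Initial energy:
E = hc/λ = 1239.842 / 9.1569 = 135.4000 keV

(Intermediate values are shown rounded; full precision is carried through to the final answer.)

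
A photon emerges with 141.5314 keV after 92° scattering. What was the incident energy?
198.4000 keV

Convert final energy to wavelength (hc ≈ 1239.842 keV·pm):
λ' = hc/E' = 1239.842 / 141.5314 = 8.7602 pm

Calculate the Compton shift:
Δλ = λ_C(1 - cos(92°))
Δλ = 2.4263 × (1 - cos(92°))
Δλ = 2.5110 pm

Initial wavelength:
λ = λ' - Δλ = 8.7602 - 2.5110 = 6.2492 pm

Initial energy:
E = hc/λ = 1239.842 / 6.2492 = 198.4000 keV

(Intermediate values are shown rounded; full precision is carried through to the final answer.)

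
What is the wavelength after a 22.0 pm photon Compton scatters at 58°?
23.1406 pm

Using the Compton scattering formula:
λ' = λ + Δλ = λ + λ_C(1 - cos θ)

Given:
- Initial wavelength λ = 22.0 pm
- Scattering angle θ = 58°
- Compton wavelength λ_C ≈ 2.4263 pm

Calculate the shift:
Δλ = 2.4263 × (1 - cos(58°))
Δλ = 2.4263 × 0.4701
Δλ = 1.1406 pm

Final wavelength:
λ' = 22.0 + 1.1406 = 23.1406 pm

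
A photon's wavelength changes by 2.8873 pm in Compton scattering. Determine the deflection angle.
100.95°

From the Compton formula Δλ = λ_C(1 - cos θ), we can solve for θ:

cos θ = 1 - Δλ/λ_C

Given:
- Δλ = 2.8873 pm
- λ_C = h/(m_e·c) ≈ 2.42631024 pm

cos θ = 1 - 2.8873/2.42631024
cos θ = 1 - 1.189996
cos θ = -0.189996

θ = arccos(-0.189996)
θ = 100.95°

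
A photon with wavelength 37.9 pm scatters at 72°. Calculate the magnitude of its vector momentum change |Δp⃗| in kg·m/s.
2.0126e-23 kg·m/s

Photon momentum magnitude is p = h/λ.

Initial momentum:
p₀ = h/λ = 6.6261e-34/3.7900e-11 = 1.7483e-23 kg·m/s

After scattering:
λ' = λ + Δλ = 37.9 + 1.6765 = 39.5765 pm
p' = h/λ' = 6.6261e-34/3.9577e-11 = 1.6742e-23 kg·m/s

Momentum is a vector; the scattered photon's direction makes angle θ = 72° with the incident direction. The magnitude of the vector change Δp⃗ = p⃗₀ − p⃗' is found from the law of cosines:
|Δp⃗|² = p₀² + p'² − 2p₀p'cos θ
|Δp⃗|² = (1.7483e-23)² + (1.6742e-23)² − 2·1.7483e-23·1.6742e-23·cos(72°)
|Δp⃗| = 2.0126e-23 kg·m/s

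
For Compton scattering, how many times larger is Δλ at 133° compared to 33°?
133° produces the larger shift by a factor of 10.426

Calculate both shifts using Δλ = λ_C(1 - cos θ):

For θ₁ = 33°:
Δλ₁ = 2.4263 × (1 - cos(33°))
Δλ₁ = 2.4263 × 0.1613
Δλ₁ = 0.3914 pm

For θ₂ = 133°:
Δλ₂ = 2.4263 × (1 - cos(133°))
Δλ₂ = 2.4263 × 1.6820
Δλ₂ = 4.0810 pm

The 133° angle produces the larger shift.
Ratio: 4.0810/0.3914 = 10.426

(Intermediate values are shown rounded; full precision is carried through to the final answer.)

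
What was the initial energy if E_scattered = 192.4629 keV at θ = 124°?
466.3000 keV

Convert final energy to wavelength (hc ≈ 1239.842 keV·pm):
λ' = hc/E' = 1239.842 / 192.4629 = 6.4420 pm

Calculate the Compton shift:
Δλ = λ_C(1 - cos(124°))
Δλ = 2.4263 × (1 - cos(124°))
Δλ = 3.7831 pm

Initial wavelength:
λ = λ' - Δλ = 6.4420 - 3.7831 = 2.6589 pm

Initial energy:
E = hc/λ = 1239.842 / 2.6589 = 466.3000 keV

(Intermediate values are shown rounded; full precision is carried through to the final answer.)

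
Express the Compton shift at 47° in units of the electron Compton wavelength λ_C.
0.3180 λ_C

The Compton shift formula is:
Δλ = λ_C(1 - cos θ)

Dividing both sides by λ_C:
Δλ/λ_C = 1 - cos θ

For θ = 47°:
Δλ/λ_C = 1 - cos(47°)
Δλ/λ_C = 1 - 0.6820
Δλ/λ_C = 0.3180

This means the shift is 0.3180 × λ_C = 0.7716 pm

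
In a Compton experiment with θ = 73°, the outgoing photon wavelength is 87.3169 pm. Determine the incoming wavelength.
85.6000 pm

From λ' = λ + Δλ, we have λ = λ' - Δλ

First calculate the Compton shift:
Δλ = λ_C(1 - cos θ)
Δλ = 2.4263 × (1 - cos(73°))
Δλ = 2.4263 × 0.7076
Δλ = 1.7169 pm

Initial wavelength:
λ = λ' - Δλ
λ = 87.3169 - 1.7169
λ = 85.6000 pm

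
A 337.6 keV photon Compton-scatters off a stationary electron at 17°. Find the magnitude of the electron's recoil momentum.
5.2826e-23 kg·m/s

The electron is initially at rest, so by conservation of momentum:
p⃗_e = p⃗₀ − p⃗'  (incident photon momentum minus scattered photon momentum)

Photon momentum magnitudes (p = h/λ = E/c):
λ₀ = hc/E₀ = 3.6725 pm → p₀ = h/λ₀ = 1.8042e-22 kg·m/s
Δλ = λ_C(1 − cos 17°) = 0.1060 pm
λ' = 3.7785 pm → p' = h/λ' = 1.7536e-22 kg·m/s

The scattered photon makes angle θ = 17° with the incident direction, so by the law of cosines:
|p⃗_e|² = p₀² + p'² − 2p₀p'cos θ
|p⃗_e|² = (1.8042e-22)² + (1.7536e-22)² − 2·1.8042e-22·1.7536e-22·cos(17°)
|p⃗_e| = 5.2826e-23 kg·m/s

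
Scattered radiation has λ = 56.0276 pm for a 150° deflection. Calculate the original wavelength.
51.5000 pm

From λ' = λ + Δλ, we have λ = λ' - Δλ

First calculate the Compton shift:
Δλ = λ_C(1 - cos θ)
Δλ = 2.4263 × (1 - cos(150°))
Δλ = 2.4263 × 1.8660
Δλ = 4.5276 pm

Initial wavelength:
λ = λ' - Δλ
λ = 56.0276 - 4.5276
λ = 51.5000 pm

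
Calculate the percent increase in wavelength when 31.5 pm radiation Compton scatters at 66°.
4.5697%

Calculate the Compton shift:
Δλ = λ_C(1 - cos(66°))
Δλ = 2.4263 × (1 - cos(66°))
Δλ = 2.4263 × 0.5933
Δλ = 1.4394 pm

Percentage change:
(Δλ/λ₀) × 100 = (1.4394/31.5) × 100
= 4.5697%

(Intermediate values are shown rounded; full precision is carried through to the final answer.)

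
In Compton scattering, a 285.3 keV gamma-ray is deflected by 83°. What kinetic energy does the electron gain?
93.8590 keV

By energy conservation: K_e = E_initial - E_final

First find the scattered photon energy:
Initial wavelength: λ = hc/E = 4.3457 pm
Compton shift: Δλ = λ_C(1 - cos(83°)) = 2.1306 pm
Final wavelength: λ' = 4.3457 + 2.1306 = 6.4764 pm
Final photon energy: E' = hc/λ' = 191.4410 keV

Electron kinetic energy:
K_e = E - E' = 285.3000 - 191.4410 = 93.8590 keV

(Intermediate values are shown rounded; full precision is carried through to the final answer.)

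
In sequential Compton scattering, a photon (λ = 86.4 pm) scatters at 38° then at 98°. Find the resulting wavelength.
89.6783 pm

Apply Compton shift twice:

First scattering at θ₁ = 38°:
Δλ₁ = λ_C(1 - cos(38°))
Δλ₁ = 2.4263 × 0.2120
Δλ₁ = 0.5144 pm

After first scattering:
λ₁ = 86.4 + 0.5144 = 86.9144 pm

Second scattering at θ₂ = 98°:
Δλ₂ = λ_C(1 - cos(98°))
Δλ₂ = 2.4263 × 1.1392
Δλ₂ = 2.7640 pm

Final wavelength:
λ₂ = 86.9144 + 2.7640 = 89.6783 pm

Total shift: Δλ_total = 0.5144 + 2.7640 = 3.2783 pm

(Intermediate values are shown rounded; full precision is carried through to the final answer.)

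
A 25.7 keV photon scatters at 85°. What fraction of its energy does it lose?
0.0439 (or 4.39%)

Calculate initial and final photon energies:

Initial: E₀ = 25.7 keV → λ₀ = 48.2429 pm
Compton shift: Δλ = 2.2148 pm
Final wavelength: λ' = 50.4577 pm
Final energy: E' = 24.5719 keV

Fractional energy loss:
(E₀ - E')/E₀ = (25.7000 - 24.5719)/25.7000
= 1.1281/25.7000
= 0.0439
= 4.39%

(Intermediate values are shown rounded; full precision is carried through to the final answer.)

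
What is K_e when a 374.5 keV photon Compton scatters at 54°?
86.8884 keV

By energy conservation: K_e = E_initial - E_final

First find the scattered photon energy:
Initial wavelength: λ = hc/E = 3.3107 pm
Compton shift: Δλ = λ_C(1 - cos(54°)) = 1.0002 pm
Final wavelength: λ' = 3.3107 + 1.0002 = 4.3108 pm
Final photon energy: E' = hc/λ' = 287.6116 keV

Electron kinetic energy:
K_e = E - E' = 374.5000 - 287.6116 = 86.8884 keV

(Intermediate values are shown rounded; full precision is carried through to the final answer.)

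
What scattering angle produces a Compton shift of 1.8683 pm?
76.70°

From the Compton formula Δλ = λ_C(1 - cos θ), we can solve for θ:

cos θ = 1 - Δλ/λ_C

Given:
- Δλ = 1.8683 pm
- λ_C = h/(m_e·c) ≈ 2.42631024 pm

cos θ = 1 - 1.8683/2.42631024
cos θ = 1 - 0.770017
cos θ = 0.229983

θ = arccos(0.229983)
θ = 76.70°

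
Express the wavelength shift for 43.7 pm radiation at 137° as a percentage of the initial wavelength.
9.6128%

Calculate the Compton shift:
Δλ = λ_C(1 - cos(137°))
Δλ = 2.4263 × (1 - cos(137°))
Δλ = 2.4263 × 1.7314
Δλ = 4.2008 pm

Percentage change:
(Δλ/λ₀) × 100 = (4.2008/43.7) × 100
= 9.6128%

(Intermediate values are shown rounded; full precision is carried through to the final answer.)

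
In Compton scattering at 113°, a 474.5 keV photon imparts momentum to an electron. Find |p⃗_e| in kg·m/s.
3.1382e-22 kg·m/s

The electron is initially at rest, so by conservation of momentum:
p⃗_e = p⃗₀ − p⃗'  (incident photon momentum minus scattered photon momentum)

Photon momentum magnitudes (p = h/λ = E/c):
λ₀ = hc/E₀ = 2.6129 pm → p₀ = h/λ₀ = 2.5359e-22 kg·m/s
Δλ = λ_C(1 − cos 113°) = 3.3743 pm
λ' = 5.9873 pm → p' = h/λ' = 1.1067e-22 kg·m/s

The scattered photon makes angle θ = 113° with the incident direction, so by the law of cosines:
|p⃗_e|² = p₀² + p'² − 2p₀p'cos θ
|p⃗_e|² = (2.5359e-22)² + (1.1067e-22)² − 2·2.5359e-22·1.1067e-22·cos(113°)
|p⃗_e| = 3.1382e-22 kg·m/s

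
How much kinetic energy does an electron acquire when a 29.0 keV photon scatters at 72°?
1.0943 keV

By energy conservation: K_e = E_initial - E_final

First find the scattered photon energy:
Initial wavelength: λ = hc/E = 42.7532 pm
Compton shift: Δλ = λ_C(1 - cos(72°)) = 1.6765 pm
Final wavelength: λ' = 42.7532 + 1.6765 = 44.4297 pm
Final photon energy: E' = hc/λ' = 27.9057 keV

Electron kinetic energy:
K_e = E - E' = 29.0000 - 27.9057 = 1.0943 keV

(Intermediate values are shown rounded; full precision is carried through to the final answer.)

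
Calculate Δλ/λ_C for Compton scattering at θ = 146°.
1.8290 λ_C

The Compton shift formula is:
Δλ = λ_C(1 - cos θ)

Dividing both sides by λ_C:
Δλ/λ_C = 1 - cos θ

For θ = 146°:
Δλ/λ_C = 1 - cos(146°)
Δλ/λ_C = 1 - -0.8290
Δλ/λ_C = 1.8290

This means the shift is 1.8290 × λ_C = 4.4378 pm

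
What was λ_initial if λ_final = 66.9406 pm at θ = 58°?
65.8000 pm

From λ' = λ + Δλ, we have λ = λ' - Δλ

First calculate the Compton shift:
Δλ = λ_C(1 - cos θ)
Δλ = 2.4263 × (1 - cos(58°))
Δλ = 2.4263 × 0.4701
Δλ = 1.1406 pm

Initial wavelength:
λ = λ' - Δλ
λ = 66.9406 - 1.1406
λ = 65.8000 pm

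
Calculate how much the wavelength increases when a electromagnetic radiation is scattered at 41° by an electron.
0.5952 pm

Using the Compton scattering formula:
Δλ = λ_C(1 - cos θ)

where λ_C = h/(m_e·c) ≈ 2.4263 pm is the Compton wavelength of an electron.

For θ = 41°:
cos(41°) = 0.7547
1 - cos(41°) = 0.2453

Δλ = 2.4263 × 0.2453
Δλ = 0.5952 pm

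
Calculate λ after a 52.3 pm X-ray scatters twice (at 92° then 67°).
56.2893 pm

Apply Compton shift twice:

First scattering at θ₁ = 92°:
Δλ₁ = λ_C(1 - cos(92°))
Δλ₁ = 2.4263 × 1.0349
Δλ₁ = 2.5110 pm

After first scattering:
λ₁ = 52.3 + 2.5110 = 54.8110 pm

Second scattering at θ₂ = 67°:
Δλ₂ = λ_C(1 - cos(67°))
Δλ₂ = 2.4263 × 0.6093
Δλ₂ = 1.4783 pm

Final wavelength:
λ₂ = 54.8110 + 1.4783 = 56.2893 pm

Total shift: Δλ_total = 2.5110 + 1.4783 = 3.9893 pm

(Intermediate values are shown rounded; full precision is carried through to the final answer.)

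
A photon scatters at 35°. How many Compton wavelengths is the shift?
0.1808 λ_C

The Compton shift formula is:
Δλ = λ_C(1 - cos θ)

Dividing both sides by λ_C:
Δλ/λ_C = 1 - cos θ

For θ = 35°:
Δλ/λ_C = 1 - cos(35°)
Δλ/λ_C = 1 - 0.8192
Δλ/λ_C = 0.1808

This means the shift is 0.1808 × λ_C = 0.4388 pm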